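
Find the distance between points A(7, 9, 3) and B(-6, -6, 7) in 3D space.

d = √[(x₂-x₁)² + (y₂-y₁)² + (z₂-z₁)²]
  = √[(-13)² + (-15)² + 4²]
  = √[169 + 225 + 16]
  = √410
  ≈ 20.25

20.25


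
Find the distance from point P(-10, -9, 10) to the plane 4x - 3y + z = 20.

distance = |a·x₀ + b·y₀ + c·z₀ - d| / √(a² + b² + c²)
  = |4·(-10) + (-3)·(-9) + 1·10 - 20| / √(4² + (-3)² + 1²)
  = |-40 + 27 + 10 - 20| / √(16 + 9 + 1)
  = |-23| / √26
  = 23 / 5.099
  ≈ 4.511

4.511


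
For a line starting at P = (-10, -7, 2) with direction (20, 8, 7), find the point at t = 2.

P(t) = P + t·d
  = (-10 + 20·2, -7 + 8·2, 2 + 7·2)
  = (-10 + 40, -7 + 16, 2 + 14)
  = (30, 9, 16)

(30, 9, 16)


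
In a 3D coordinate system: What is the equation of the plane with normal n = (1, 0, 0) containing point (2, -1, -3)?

The plane through P with normal n = (a, b, c) satisfies n·(r - P) = 0,
i.e. ax + by + cz = a·x₀ + b·y₀ + c·z₀.
d = 1·2 + 0·(-1) + 0·(-3)
  = 2 + 0 + 0
  = 2
Equation: x = 2

x = 2


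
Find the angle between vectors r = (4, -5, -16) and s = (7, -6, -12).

r·s = 4·7 + (-5)·(-6) + (-16)·(-12) = 28 + 30 + 192 = 250
|r| = √(4² + (-5)² + (-16)²) = √297 ≈ 17.23
|s| = √(7² + (-6)² + (-12)²) = √229 ≈ 15.13
cos θ = (r·s)/(|r||s|) = 250/(17.23·15.13) ≈ 0.9586
θ = arccos(0.9586) ≈ 16.54°

16.54°


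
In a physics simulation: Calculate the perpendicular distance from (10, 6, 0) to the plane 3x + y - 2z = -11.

distance = |a·x₀ + b·y₀ + c·z₀ - d| / √(a² + b² + c²)
  = |3·10 + 1·6 + (-2)·0 - (-11)| / √(3² + 1² + (-2)²)
  = |30 + 6 + 0 + 11| / √(9 + 1 + 4)
  = |47| / √14
  = 47 / 3.742
  ≈ 12.56

12.56


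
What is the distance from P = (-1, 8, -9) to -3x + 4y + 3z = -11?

distance = |a·x₀ + b·y₀ + c·z₀ - d| / √(a² + b² + c²)
  = |(-3)·(-1) + 4·8 + 3·(-9) - (-11)| / √((-3)² + 4² + 3²)
  = |3 + 32 - 27 + 11| / √(9 + 16 + 9)
  = |19| / √34
  = 19 / 5.831
  ≈ 3.258

3.258


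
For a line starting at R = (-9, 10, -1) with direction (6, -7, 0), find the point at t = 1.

P(t) = R + t·d
  = (-9 + 6·1, 10 + (-7)·1, -1 + 0·1)
  = (-9 + 6, 10 - 7, -1 + 0)
  = (-3, 3, -1)

(-3, 3, -1)


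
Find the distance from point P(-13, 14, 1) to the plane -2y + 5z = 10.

distance = |a·x₀ + b·y₀ + c·z₀ - d| / √(a² + b² + c²)
  = |0·(-13) + (-2)·14 + 5·1 - 10| / √(0² + (-2)² + 5²)
  = |0 - 28 + 5 - 10| / √(0 + 4 + 25)
  = |-33| / √29
  = 33 / 5.385
  ≈ 6.128

6.128


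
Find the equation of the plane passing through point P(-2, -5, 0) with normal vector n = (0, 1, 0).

The plane through P with normal n = (a, b, c) satisfies n·(r - P) = 0,
i.e. ax + by + cz = a·x₀ + b·y₀ + c·z₀.
d = 0·(-2) + 1·(-5) + 0·0
  = 0 - 5 + 0
  = -5
Equation: y = -5

y = -5


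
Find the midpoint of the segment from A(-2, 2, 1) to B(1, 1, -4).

M = ((x₁+x₂)/2, (y₁+y₂)/2, (z₁+z₂)/2)
  = ((-2 + 1)/2, (2 + 1)/2, (1 - 4)/2)
  = (-1/2, 3/2, -3/2)
  = (-0.5, 1.5, -1.5)

(-0.5, 1.5, -1.5)


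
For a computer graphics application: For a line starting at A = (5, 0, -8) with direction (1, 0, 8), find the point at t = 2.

P(t) = A + t·d
  = (5 + 1·2, 0 + 0·2, -8 + 8·2)
  = (5 + 2, 0 + 0, -8 + 16)
  = (7, 0, 8)

(7, 0, 8)


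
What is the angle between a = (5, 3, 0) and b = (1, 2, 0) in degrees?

a·b = 5·1 + 3·2 + 0·0 = 5 + 6 + 0 = 11
|a| = √(5² + 3² + 0²) = √34 ≈ 5.831
|b| = √(1² + 2² + 0²) = √5 ≈ 2.236
cos θ = (a·b)/(|a||b|) = 11/(5.831·2.236) ≈ 0.8437
θ = arccos(0.8437) ≈ 32.47°

32.47°


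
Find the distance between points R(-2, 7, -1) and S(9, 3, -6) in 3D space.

d = √[(x₂-x₁)² + (y₂-y₁)² + (z₂-z₁)²]
  = √[11² + (-4)² + (-5)²]
  = √[121 + 16 + 25]
  = √162
  ≈ 12.73

12.73


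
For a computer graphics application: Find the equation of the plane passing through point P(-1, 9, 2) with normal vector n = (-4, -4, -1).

The plane through P with normal n = (a, b, c) satisfies n·(r - P) = 0,
i.e. ax + by + cz = a·x₀ + b·y₀ + c·z₀.
d = (-4)·(-1) + (-4)·9 + (-1)·2
  = 4 - 36 - 2
  = -34
Equation: -4x - 4y - z = -34

-4x - 4y - z = -34


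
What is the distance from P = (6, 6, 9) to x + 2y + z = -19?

distance = |a·x₀ + b·y₀ + c·z₀ - d| / √(a² + b² + c²)
  = |1·6 + 2·6 + 1·9 - (-19)| / √(1² + 2² + 1²)
  = |6 + 12 + 9 + 19| / √(1 + 4 + 1)
  = |46| / √6
  = 46 / 2.449
  ≈ 18.78

18.78


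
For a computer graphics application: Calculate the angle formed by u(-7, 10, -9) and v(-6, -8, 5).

u·v = (-7)·(-6) + 10·(-8) + (-9)·5 = 42 - 80 - 45 = -83
|u| = √((-7)² + 10² + (-9)²) = √230 ≈ 15.17
|v| = √((-6)² + (-8)² + 5²) = √125 ≈ 11.18
cos θ = (u·v)/(|u||v|) = -83/(15.17·11.18) ≈ -0.4895
θ = arccos(-0.4895) ≈ 119.3°

119.3°


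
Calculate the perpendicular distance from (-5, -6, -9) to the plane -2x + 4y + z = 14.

distance = |a·x₀ + b·y₀ + c·z₀ - d| / √(a² + b² + c²)
  = |(-2)·(-5) + 4·(-6) + 1·(-9) - 14| / √((-2)² + 4² + 1²)
  = |10 - 24 - 9 - 14| / √(4 + 16 + 1)
  = |-37| / √21
  = 37 / 4.583
  ≈ 8.074

8.074


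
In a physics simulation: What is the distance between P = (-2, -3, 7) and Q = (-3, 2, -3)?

d = √[(x₂-x₁)² + (y₂-y₁)² + (z₂-z₁)²]
  = √[(-1)² + 5² + (-10)²]
  = √[1 + 25 + 100]
  = √126
  ≈ 11.22

11.22


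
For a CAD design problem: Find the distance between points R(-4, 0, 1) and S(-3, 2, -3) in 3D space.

d = √[(x₂-x₁)² + (y₂-y₁)² + (z₂-z₁)²]
  = √[1² + 2² + (-4)²]
  = √[1 + 4 + 16]
  = √21
  ≈ 4.583

4.583


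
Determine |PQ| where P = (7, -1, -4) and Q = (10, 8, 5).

d = √[(x₂-x₁)² + (y₂-y₁)² + (z₂-z₁)²]
  = √[3² + 9² + 9²]
  = √[9 + 81 + 81]
  = √171
  ≈ 13.08

13.08


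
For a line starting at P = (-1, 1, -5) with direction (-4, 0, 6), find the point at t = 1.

P(t) = P + t·d
  = (-1 + (-4)·1, 1 + 0·1, -5 + 6·1)
  = (-1 - 4, 1 + 0, -5 + 6)
  = (-5, 1, 1)

(-5, 1, 1)


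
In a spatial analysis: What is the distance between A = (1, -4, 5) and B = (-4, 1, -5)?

d = √[(x₂-x₁)² + (y₂-y₁)² + (z₂-z₁)²]
  = √[(-5)² + 5² + (-10)²]
  = √[25 + 25 + 100]
  = √150
  ≈ 12.25

12.25


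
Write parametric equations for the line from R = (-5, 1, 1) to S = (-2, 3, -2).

Direction vector d = S - R = (-2 + 5, 3 - 1, -2 - 1) = (3, 2, -3)
Parametric form r = R + t·d:
x = -5 + 3t, y = 1 + 2t, z = 1 - 3t

x = -5 + 3t, y = 1 + 2t, z = 1 - 3t


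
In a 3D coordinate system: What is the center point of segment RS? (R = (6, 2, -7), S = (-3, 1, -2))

M = ((x₁+x₂)/2, (y₁+y₂)/2, (z₁+z₂)/2)
  = ((6 - 3)/2, (2 + 1)/2, (-7 - 2)/2)
  = (3/2, 3/2, -9/2)
  = (1.5, 1.5, -4.5)

(1.5, 1.5, -4.5)


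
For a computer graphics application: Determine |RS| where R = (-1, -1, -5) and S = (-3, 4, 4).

d = √[(x₂-x₁)² + (y₂-y₁)² + (z₂-z₁)²]
  = √[(-2)² + 5² + 9²]
  = √[4 + 25 + 81]
  = √110
  ≈ 10.49

10.49


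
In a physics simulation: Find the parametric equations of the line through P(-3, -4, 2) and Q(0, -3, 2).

Direction vector d = Q - P = (0 + 3, -3 + 4, 2 - 2) = (3, 1, 0)
Parametric form r = P + t·d:
x = -3 + 3t, y = -4 + t, z = 2

x = -3 + 3t, y = -4 + t, z = 2


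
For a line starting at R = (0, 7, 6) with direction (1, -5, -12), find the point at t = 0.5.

P(t) = R + t·d
  = (0 + 1·0.5, 7 + (-5)·0.5, 6 + (-12)·0.5)
  = (0 + 0.5, 7 - 2.5, 6 - 6)
  = (0.5, 4.5, 0)

(0.5, 4.5, 0)


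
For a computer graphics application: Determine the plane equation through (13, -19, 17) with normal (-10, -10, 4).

The plane through P with normal n = (a, b, c) satisfies n·(r - P) = 0,
i.e. ax + by + cz = a·x₀ + b·y₀ + c·z₀.
d = (-10)·13 + (-10)·(-19) + 4·17
  = -130 + 190 + 68
  = 128
Equation: -10x - 10y + 4z = 128

-10x - 10y + 4z = 128


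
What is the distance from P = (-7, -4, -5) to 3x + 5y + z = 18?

distance = |a·x₀ + b·y₀ + c·z₀ - d| / √(a² + b² + c²)
  = |3·(-7) + 5·(-4) + 1·(-5) - 18| / √(3² + 5² + 1²)
  = |-21 - 20 - 5 - 18| / √(9 + 25 + 1)
  = |-64| / √35
  = 64 / 5.916
  ≈ 10.82

10.82


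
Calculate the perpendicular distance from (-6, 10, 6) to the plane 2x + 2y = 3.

distance = |a·x₀ + b·y₀ + c·z₀ - d| / √(a² + b² + c²)
  = |2·(-6) + 2·10 + 0·6 - 3| / √(2² + 2² + 0²)
  = |-12 + 20 + 0 - 3| / √(4 + 4 + 0)
  = |5| / √8
  = 5 / 2.828
  ≈ 1.768

1.768


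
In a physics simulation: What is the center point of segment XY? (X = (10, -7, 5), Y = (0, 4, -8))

M = ((x₁+x₂)/2, (y₁+y₂)/2, (z₁+z₂)/2)
  = ((10 + 0)/2, (-7 + 4)/2, (5 - 8)/2)
  = (10/2, -3/2, -3/2)
  = (5, -1.5, -1.5)

(5, -1.5, -1.5)


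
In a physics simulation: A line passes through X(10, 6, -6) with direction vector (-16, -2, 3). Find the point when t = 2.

P(t) = X + t·d
  = (10 + (-16)·2, 6 + (-2)·2, -6 + 3·2)
  = (10 - 32, 6 - 4, -6 + 6)
  = (-22, 2, 0)

(-22, 2, 0)


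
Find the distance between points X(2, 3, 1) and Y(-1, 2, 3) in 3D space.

d = √[(x₂-x₁)² + (y₂-y₁)² + (z₂-z₁)²]
  = √[(-3)² + (-1)² + 2²]
  = √[9 + 1 + 4]
  = √14
  ≈ 3.742

3.742


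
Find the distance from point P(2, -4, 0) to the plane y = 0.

distance = |a·x₀ + b·y₀ + c·z₀ - d| / √(a² + b² + c²)
  = |0·2 + 1·(-4) + 0·0 - 0| / √(0² + 1² + 0²)
  = |0 - 4 + 0 + 0| / √(0 + 1 + 0)
  = |-4| / √1
  = 4 / 1
  ≈ 4

4


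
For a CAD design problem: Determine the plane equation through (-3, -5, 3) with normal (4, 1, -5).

The plane through P with normal n = (a, b, c) satisfies n·(r - P) = 0,
i.e. ax + by + cz = a·x₀ + b·y₀ + c·z₀.
d = 4·(-3) + 1·(-5) + (-5)·3
  = -12 - 5 - 15
  = -32
Equation: 4x + y - 5z = -32

4x + y - 5z = -32


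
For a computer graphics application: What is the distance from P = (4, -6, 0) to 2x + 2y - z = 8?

distance = |a·x₀ + b·y₀ + c·z₀ - d| / √(a² + b² + c²)
  = |2·4 + 2·(-6) + (-1)·0 - 8| / √(2² + 2² + (-1)²)
  = |8 - 12 + 0 - 8| / √(4 + 4 + 1)
  = |-12| / √9
  = 12 / 3
  ≈ 4

4


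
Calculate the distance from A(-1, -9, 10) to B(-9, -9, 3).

d = √[(x₂-x₁)² + (y₂-y₁)² + (z₂-z₁)²]
  = √[(-8)² + 0² + (-7)²]
  = √[64 + 0 + 49]
  = √113
  ≈ 10.63

10.63


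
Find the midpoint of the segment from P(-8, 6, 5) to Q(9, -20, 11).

M = ((x₁+x₂)/2, (y₁+y₂)/2, (z₁+z₂)/2)
  = ((-8 + 9)/2, (6 - 20)/2, (5 + 11)/2)
  = (1/2, -14/2, 16/2)
  = (0.5, -7, 8)

(0.5, -7, 8)


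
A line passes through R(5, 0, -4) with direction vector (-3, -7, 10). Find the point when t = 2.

P(t) = R + t·d
  = (5 + (-3)·2, 0 + (-7)·2, -4 + 10·2)
  = (5 - 6, 0 - 14, -4 + 20)
  = (-1, -14, 16)

(-1, -14, 16)


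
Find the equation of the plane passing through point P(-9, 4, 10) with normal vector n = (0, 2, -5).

The plane through P with normal n = (a, b, c) satisfies n·(r - P) = 0,
i.e. ax + by + cz = a·x₀ + b·y₀ + c·z₀.
d = 0·(-9) + 2·4 + (-5)·10
  = 0 + 8 - 50
  = -42
Equation: 2y - 5z = -42

2y - 5z = -42


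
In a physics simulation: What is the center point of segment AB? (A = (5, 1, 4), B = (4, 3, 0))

M = ((x₁+x₂)/2, (y₁+y₂)/2, (z₁+z₂)/2)
  = ((5 + 4)/2, (1 + 3)/2, (4 + 0)/2)
  = (9/2, 4/2, 4/2)
  = (4.5, 2, 2)

(4.5, 2, 2)


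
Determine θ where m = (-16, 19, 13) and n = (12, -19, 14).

m·n = (-16)·12 + 19·(-19) + 13·14 = -192 - 361 + 182 = -371
|m| = √((-16)² + 19² + 13²) = √786 ≈ 28.04
|n| = √(12² + (-19)² + 14²) = √701 ≈ 26.48
cos θ = (m·n)/(|m||n|) = -371/(28.04·26.48) ≈ -0.4998
θ = arccos(-0.4998) ≈ 120°

120°


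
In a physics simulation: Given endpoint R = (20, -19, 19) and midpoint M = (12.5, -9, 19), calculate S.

S = 2M - R
  = (2·12.5 - 20, 2·(-9) - (-19), 2·19 - 19)
  = (25 - 20, -18 + 19, 38 - 19)
  = (5, 1, 19)

(5, 1, 19)


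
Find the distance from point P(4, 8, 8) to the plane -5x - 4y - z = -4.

distance = |a·x₀ + b·y₀ + c·z₀ - d| / √(a² + b² + c²)
  = |(-5)·4 + (-4)·8 + (-1)·8 - (-4)| / √((-5)² + (-4)² + (-1)²)
  = |-20 - 32 - 8 + 4| / √(25 + 16 + 1)
  = |-56| / √42
  = 56 / 6.481
  ≈ 8.641

8.641


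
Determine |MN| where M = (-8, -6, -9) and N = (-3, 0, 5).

d = √[(x₂-x₁)² + (y₂-y₁)² + (z₂-z₁)²]
  = √[5² + 6² + 14²]
  = √[25 + 36 + 196]
  = √257
  ≈ 16.03

16.03


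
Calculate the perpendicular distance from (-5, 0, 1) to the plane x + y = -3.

distance = |a·x₀ + b·y₀ + c·z₀ - d| / √(a² + b² + c²)
  = |1·(-5) + 1·0 + 0·1 - (-3)| / √(1² + 1² + 0²)
  = |-5 + 0 + 0 + 3| / √(1 + 1 + 0)
  = |-2| / √2
  = 2 / 1.414
  ≈ 1.414

1.414


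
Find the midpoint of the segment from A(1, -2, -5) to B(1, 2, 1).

M = ((x₁+x₂)/2, (y₁+y₂)/2, (z₁+z₂)/2)
  = ((1 + 1)/2, (-2 + 2)/2, (-5 + 1)/2)
  = (2/2, 0/2, -4/2)
  = (1, 0, -2)

(1, 0, -2)


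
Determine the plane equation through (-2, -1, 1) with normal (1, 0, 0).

The plane through P with normal n = (a, b, c) satisfies n·(r - P) = 0,
i.e. ax + by + cz = a·x₀ + b·y₀ + c·z₀.
d = 1·(-2) + 0·(-1) + 0·1
  = -2 + 0 + 0
  = -2
Equation: x = -2

x = -2


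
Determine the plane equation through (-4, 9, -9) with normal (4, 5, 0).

The plane through P with normal n = (a, b, c) satisfies n·(r - P) = 0,
i.e. ax + by + cz = a·x₀ + b·y₀ + c·z₀.
d = 4·(-4) + 5·9 + 0·(-9)
  = -16 + 45 + 0
  = 29
Equation: 4x + 5y = 29

4x + 5y = 29


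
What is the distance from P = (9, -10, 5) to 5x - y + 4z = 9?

distance = |a·x₀ + b·y₀ + c·z₀ - d| / √(a² + b² + c²)
  = |5·9 + (-1)·(-10) + 4·5 - 9| / √(5² + (-1)² + 4²)
  = |45 + 10 + 20 - 9| / √(25 + 1 + 16)
  = |66| / √42
  = 66 / 6.481
  ≈ 10.18

10.18


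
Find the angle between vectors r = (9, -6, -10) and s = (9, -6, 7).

r·s = 9·9 + (-6)·(-6) + (-10)·7 = 81 + 36 - 70 = 47
|r| = √(9² + (-6)² + (-10)²) = √217 ≈ 14.73
|s| = √(9² + (-6)² + 7²) = √166 ≈ 12.88
cos θ = (r·s)/(|r||s|) = 47/(14.73·12.88) ≈ 0.2476
θ = arccos(0.2476) ≈ 75.66°

75.66°


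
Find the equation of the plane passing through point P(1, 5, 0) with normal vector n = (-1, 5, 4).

The plane through P with normal n = (a, b, c) satisfies n·(r - P) = 0,
i.e. ax + by + cz = a·x₀ + b·y₀ + c·z₀.
d = (-1)·1 + 5·5 + 4·0
  = -1 + 25 + 0
  = 24
Equation: -x + 5y + 4z = 24

-x + 5y + 4z = 24


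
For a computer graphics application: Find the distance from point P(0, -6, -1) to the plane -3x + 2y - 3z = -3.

distance = |a·x₀ + b·y₀ + c·z₀ - d| / √(a² + b² + c²)
  = |(-3)·0 + 2·(-6) + (-3)·(-1) - (-3)| / √((-3)² + 2² + (-3)²)
  = |0 - 12 + 3 + 3| / √(9 + 4 + 9)
  = |-6| / √22
  = 6 / 4.69
  ≈ 1.279

1.279


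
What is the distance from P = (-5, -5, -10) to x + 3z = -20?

distance = |a·x₀ + b·y₀ + c·z₀ - d| / √(a² + b² + c²)
  = |1·(-5) + 0·(-5) + 3·(-10) - (-20)| / √(1² + 0² + 3²)
  = |-5 + 0 - 30 + 20| / √(1 + 0 + 9)
  = |-15| / √10
  = 15 / 3.162
  ≈ 4.743

4.743


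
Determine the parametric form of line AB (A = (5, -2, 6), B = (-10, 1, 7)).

Direction vector d = B - A = (-10 - 5, 1 + 2, 7 - 6) = (-15, 3, 1)
Parametric form r = A + t·d:
x = 5 - 15t, y = -2 + 3t, z = 6 + t

x = 5 - 15t, y = -2 + 3t, z = 6 + t


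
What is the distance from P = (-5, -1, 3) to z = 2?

distance = |a·x₀ + b·y₀ + c·z₀ - d| / √(a² + b² + c²)
  = |0·(-5) + 0·(-1) + 1·3 - 2| / √(0² + 0² + 1²)
  = |0 + 0 + 3 - 2| / √(0 + 0 + 1)
  = |1| / √1
  = 1 / 1
  ≈ 1

1


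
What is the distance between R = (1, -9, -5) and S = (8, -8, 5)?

d = √[(x₂-x₁)² + (y₂-y₁)² + (z₂-z₁)²]
  = √[7² + 1² + 10²]
  = √[49 + 1 + 100]
  = √150
  ≈ 12.25

12.25


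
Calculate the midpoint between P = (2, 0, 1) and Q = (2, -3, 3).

M = ((x₁+x₂)/2, (y₁+y₂)/2, (z₁+z₂)/2)
  = ((2 + 2)/2, (0 - 3)/2, (1 + 3)/2)
  = (4/2, -3/2, 4/2)
  = (2, -1.5, 2)

(2, -1.5, 2)


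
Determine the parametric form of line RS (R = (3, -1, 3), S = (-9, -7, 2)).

Direction vector d = S - R = (-9 - 3, -7 + 1, 2 - 3) = (-12, -6, -1)
Parametric form r = R + t·d:
x = 3 - 12t, y = -1 - 6t, z = 3 - t

x = 3 - 12t, y = -1 - 6t, z = 3 - t


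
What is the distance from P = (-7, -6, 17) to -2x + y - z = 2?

distance = |a·x₀ + b·y₀ + c·z₀ - d| / √(a² + b² + c²)
  = |(-2)·(-7) + 1·(-6) + (-1)·17 - 2| / √((-2)² + 1² + (-1)²)
  = |14 - 6 - 17 - 2| / √(4 + 1 + 1)
  = |-11| / √6
  = 11 / 2.449
  ≈ 4.491

4.491


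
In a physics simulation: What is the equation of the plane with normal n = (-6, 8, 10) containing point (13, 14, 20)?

The plane through P with normal n = (a, b, c) satisfies n·(r - P) = 0,
i.e. ax + by + cz = a·x₀ + b·y₀ + c·z₀.
d = (-6)·13 + 8·14 + 10·20
  = -78 + 112 + 200
  = 234
Equation: -6x + 8y + 10z = 234

-6x + 8y + 10z = 234


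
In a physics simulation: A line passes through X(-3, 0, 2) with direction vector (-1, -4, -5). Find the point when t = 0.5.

P(t) = X + t·d
  = (-3 + (-1)·0.5, 0 + (-4)·0.5, 2 + (-5)·0.5)
  = (-3 - 0.5, 0 - 2, 2 - 2.5)
  = (-3.5, -2, -0.5)

(-3.5, -2, -0.5)


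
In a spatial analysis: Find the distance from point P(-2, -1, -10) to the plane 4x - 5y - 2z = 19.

distance = |a·x₀ + b·y₀ + c·z₀ - d| / √(a² + b² + c²)
  = |4·(-2) + (-5)·(-1) + (-2)·(-10) - 19| / √(4² + (-5)² + (-2)²)
  = |-8 + 5 + 20 - 19| / √(16 + 25 + 4)
  = |-2| / √45
  = 2 / 6.708
  ≈ 0.2981

0.2981


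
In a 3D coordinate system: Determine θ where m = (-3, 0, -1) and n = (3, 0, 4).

m·n = (-3)·3 + 0·0 + (-1)·4 = -9 + 0 - 4 = -13
|m| = √((-3)² + 0² + (-1)²) = √10 ≈ 3.162
|n| = √(3² + 0² + 4²) = √25 ≈ 5
cos θ = (m·n)/(|m||n|) = -13/(3.162·5) ≈ -0.8222
θ = arccos(-0.8222) ≈ 145.3°

145.3°


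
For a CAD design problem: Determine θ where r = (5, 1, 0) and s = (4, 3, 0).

r·s = 5·4 + 1·3 + 0·0 = 20 + 3 + 0 = 23
|r| = √(5² + 1² + 0²) = √26 ≈ 5.099
|s| = √(4² + 3² + 0²) = √25 ≈ 5
cos θ = (r·s)/(|r||s|) = 23/(5.099·5) ≈ 0.9021
θ = arccos(0.9021) ≈ 25.56°

25.56°


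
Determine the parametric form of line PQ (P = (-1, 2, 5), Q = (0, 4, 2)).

Direction vector d = Q - P = (0 + 1, 4 - 2, 2 - 5) = (1, 2, -3)
Parametric form r = P + t·d:
x = -1 + t, y = 2 + 2t, z = 5 - 3t

x = -1 + t, y = 2 + 2t, z = 5 - 3t


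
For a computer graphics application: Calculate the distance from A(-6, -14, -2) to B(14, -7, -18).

d = √[(x₂-x₁)² + (y₂-y₁)² + (z₂-z₁)²]
  = √[20² + 7² + (-16)²]
  = √[400 + 49 + 256]
  = √705
  ≈ 26.55

26.55


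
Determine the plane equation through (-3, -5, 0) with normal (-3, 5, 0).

The plane through P with normal n = (a, b, c) satisfies n·(r - P) = 0,
i.e. ax + by + cz = a·x₀ + b·y₀ + c·z₀.
d = (-3)·(-3) + 5·(-5) + 0·0
  = 9 - 25 + 0
  = -16
Equation: -3x + 5y = -16

-3x + 5y = -16


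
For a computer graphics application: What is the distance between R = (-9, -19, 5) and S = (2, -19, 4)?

d = √[(x₂-x₁)² + (y₂-y₁)² + (z₂-z₁)²]
  = √[11² + 0² + (-1)²]
  = √[121 + 0 + 1]
  = √122
  ≈ 11.05

11.05


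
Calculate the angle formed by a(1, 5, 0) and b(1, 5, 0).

a·b = 1·1 + 5·5 + 0·0 = 1 + 25 + 0 = 26
|a| = √(1² + 5² + 0²) = √26 ≈ 5.099
|b| = √(1² + 5² + 0²) = √26 ≈ 5.099
cos θ = (a·b)/(|a||b|) = 26/(5.099·5.099) ≈ 1
θ = arccos(1) ≈ 0°

0°


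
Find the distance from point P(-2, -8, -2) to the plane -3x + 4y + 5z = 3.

distance = |a·x₀ + b·y₀ + c·z₀ - d| / √(a² + b² + c²)
  = |(-3)·(-2) + 4·(-8) + 5·(-2) - 3| / √((-3)² + 4² + 5²)
  = |6 - 32 - 10 - 3| / √(9 + 16 + 25)
  = |-39| / √50
  = 39 / 7.071
  ≈ 5.515

5.515


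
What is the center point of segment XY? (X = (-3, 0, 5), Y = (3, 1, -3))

M = ((x₁+x₂)/2, (y₁+y₂)/2, (z₁+z₂)/2)
  = ((-3 + 3)/2, (0 + 1)/2, (5 - 3)/2)
  = (0/2, 1/2, 2/2)
  = (0, 0.5, 1)

(0, 0.5, 1)


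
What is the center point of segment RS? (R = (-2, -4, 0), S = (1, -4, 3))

M = ((x₁+x₂)/2, (y₁+y₂)/2, (z₁+z₂)/2)
  = ((-2 + 1)/2, (-4 - 4)/2, (0 + 3)/2)
  = (-1/2, -8/2, 3/2)
  = (-0.5, -4, 1.5)

(-0.5, -4, 1.5)


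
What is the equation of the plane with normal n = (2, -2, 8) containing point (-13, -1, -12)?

The plane through P with normal n = (a, b, c) satisfies n·(r - P) = 0,
i.e. ax + by + cz = a·x₀ + b·y₀ + c·z₀.
d = 2·(-13) + (-2)·(-1) + 8·(-12)
  = -26 + 2 - 96
  = -120
Equation: 2x - 2y + 8z = -120

2x - 2y + 8z = -120


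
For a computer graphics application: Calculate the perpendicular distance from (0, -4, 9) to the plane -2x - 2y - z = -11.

distance = |a·x₀ + b·y₀ + c·z₀ - d| / √(a² + b² + c²)
  = |(-2)·0 + (-2)·(-4) + (-1)·9 - (-11)| / √((-2)² + (-2)² + (-1)²)
  = |0 + 8 - 9 + 11| / √(4 + 4 + 1)
  = |10| / √9
  = 10 / 3
  ≈ 3.333

3.333


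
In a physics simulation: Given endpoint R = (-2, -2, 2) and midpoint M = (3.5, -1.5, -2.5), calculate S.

S = 2M - R
  = (2·3.5 - (-2), 2·(-1.5) - (-2), 2·(-2.5) - 2)
  = (7 + 2, -3 + 2, -5 - 2)
  = (9, -1, -7)

(9, -1, -7)


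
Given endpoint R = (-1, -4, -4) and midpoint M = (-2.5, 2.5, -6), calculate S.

S = 2M - R
  = (2·(-2.5) - (-1), 2·2.5 - (-4), 2·(-6) - (-4))
  = (-5 + 1, 5 + 4, -12 + 4)
  = (-4, 9, -8)

(-4, 9, -8)


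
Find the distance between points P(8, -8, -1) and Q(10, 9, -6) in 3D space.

d = √[(x₂-x₁)² + (y₂-y₁)² + (z₂-z₁)²]
  = √[2² + 17² + (-5)²]
  = √[4 + 289 + 25]
  = √318
  ≈ 17.83

17.83


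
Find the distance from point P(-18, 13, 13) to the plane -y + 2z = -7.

distance = |a·x₀ + b·y₀ + c·z₀ - d| / √(a² + b² + c²)
  = |0·(-18) + (-1)·13 + 2·13 - (-7)| / √(0² + (-1)² + 2²)
  = |0 - 13 + 26 + 7| / √(0 + 1 + 4)
  = |20| / √5
  = 20 / 2.236
  ≈ 8.944

8.944


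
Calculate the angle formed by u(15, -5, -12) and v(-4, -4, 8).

u·v = 15·(-4) + (-5)·(-4) + (-12)·8 = -60 + 20 - 96 = -136
|u| = √(15² + (-5)² + (-12)²) = √394 ≈ 19.85
|v| = √((-4)² + (-4)² + 8²) = √96 ≈ 9.798
cos θ = (u·v)/(|u||v|) = -136/(19.85·9.798) ≈ -0.6993
θ = arccos(-0.6993) ≈ 134.4°

134.4°


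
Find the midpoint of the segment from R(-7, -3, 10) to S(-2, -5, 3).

M = ((x₁+x₂)/2, (y₁+y₂)/2, (z₁+z₂)/2)
  = ((-7 - 2)/2, (-3 - 5)/2, (10 + 3)/2)
  = (-9/2, -8/2, 13/2)
  = (-4.5, -4, 6.5)

(-4.5, -4, 6.5)


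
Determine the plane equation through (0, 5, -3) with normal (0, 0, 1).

The plane through P with normal n = (a, b, c) satisfies n·(r - P) = 0,
i.e. ax + by + cz = a·x₀ + b·y₀ + c·z₀.
d = 0·0 + 0·5 + 1·(-3)
  = 0 + 0 - 3
  = -3
Equation: z = -3

z = -3


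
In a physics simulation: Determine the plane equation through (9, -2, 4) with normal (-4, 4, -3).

The plane through P with normal n = (a, b, c) satisfies n·(r - P) = 0,
i.e. ax + by + cz = a·x₀ + b·y₀ + c·z₀.
d = (-4)·9 + 4·(-2) + (-3)·4
  = -36 - 8 - 12
  = -56
Equation: -4x + 4y - 3z = -56

-4x + 4y - 3z = -56


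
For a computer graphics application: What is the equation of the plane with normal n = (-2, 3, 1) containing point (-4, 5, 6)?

The plane through P with normal n = (a, b, c) satisfies n·(r - P) = 0,
i.e. ax + by + cz = a·x₀ + b·y₀ + c·z₀.
d = (-2)·(-4) + 3·5 + 1·6
  = 8 + 15 + 6
  = 29
Equation: -2x + 3y + z = 29

-2x + 3y + z = 29


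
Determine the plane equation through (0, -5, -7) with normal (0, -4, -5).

The plane through P with normal n = (a, b, c) satisfies n·(r - P) = 0,
i.e. ax + by + cz = a·x₀ + b·y₀ + c·z₀.
d = 0·0 + (-4)·(-5) + (-5)·(-7)
  = 0 + 20 + 35
  = 55
Equation: -4y - 5z = 55

-4y - 5z = 55


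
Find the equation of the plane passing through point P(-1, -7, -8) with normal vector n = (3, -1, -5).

The plane through P with normal n = (a, b, c) satisfies n·(r - P) = 0,
i.e. ax + by + cz = a·x₀ + b·y₀ + c·z₀.
d = 3·(-1) + (-1)·(-7) + (-5)·(-8)
  = -3 + 7 + 40
  = 44
Equation: 3x - y - 5z = 44

3x - y - 5z = 44


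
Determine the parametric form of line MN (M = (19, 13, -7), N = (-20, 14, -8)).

Direction vector d = N - M = (-20 - 19, 14 - 13, -8 + 7) = (-39, 1, -1)
Parametric form r = M + t·d:
x = 19 - 39t, y = 13 + t, z = -7 - t

x = 19 - 39t, y = 13 + t, z = -7 - t


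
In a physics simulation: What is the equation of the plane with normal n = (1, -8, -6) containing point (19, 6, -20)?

The plane through P with normal n = (a, b, c) satisfies n·(r - P) = 0,
i.e. ax + by + cz = a·x₀ + b·y₀ + c·z₀.
d = 1·19 + (-8)·6 + (-6)·(-20)
  = 19 - 48 + 120
  = 91
Equation: x - 8y - 6z = 91

x - 8y - 6z = 91


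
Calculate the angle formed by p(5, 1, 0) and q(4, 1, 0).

p·q = 5·4 + 1·1 + 0·0 = 20 + 1 + 0 = 21
|p| = √(5² + 1² + 0²) = √26 ≈ 5.099
|q| = √(4² + 1² + 0²) = √17 ≈ 4.123
cos θ = (p·q)/(|p||q|) = 21/(5.099·4.123) ≈ 0.9989
θ = arccos(0.9989) ≈ 2.726°

2.726°


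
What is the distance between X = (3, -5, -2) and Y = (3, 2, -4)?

d = √[(x₂-x₁)² + (y₂-y₁)² + (z₂-z₁)²]
  = √[0² + 7² + (-2)²]
  = √[0 + 49 + 4]
  = √53
  ≈ 7.28

7.28


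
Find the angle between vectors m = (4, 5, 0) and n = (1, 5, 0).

m·n = 4·1 + 5·5 + 0·0 = 4 + 25 + 0 = 29
|m| = √(4² + 5² + 0²) = √41 ≈ 6.403
|n| = √(1² + 5² + 0²) = √26 ≈ 5.099
cos θ = (m·n)/(|m||n|) = 29/(6.403·5.099) ≈ 0.8882
θ = arccos(0.8882) ≈ 27.35°

27.35°


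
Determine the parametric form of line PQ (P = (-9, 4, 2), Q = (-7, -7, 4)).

Direction vector d = Q - P = (-7 + 9, -7 - 4, 4 - 2) = (2, -11, 2)
Parametric form r = P + t·d:
x = -9 + 2t, y = 4 - 11t, z = 2 + 2t

x = -9 + 2t, y = 4 - 11t, z = 2 + 2t


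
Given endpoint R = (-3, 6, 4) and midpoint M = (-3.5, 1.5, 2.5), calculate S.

S = 2M - R
  = (2·(-3.5) - (-3), 2·1.5 - 6, 2·2.5 - 4)
  = (-7 + 3, 3 - 6, 5 - 4)
  = (-4, -3, 1)

(-4, -3, 1)


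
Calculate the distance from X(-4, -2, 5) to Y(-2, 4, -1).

d = √[(x₂-x₁)² + (y₂-y₁)² + (z₂-z₁)²]
  = √[2² + 6² + (-6)²]
  = √[4 + 36 + 36]
  = √76
  ≈ 8.718

8.718


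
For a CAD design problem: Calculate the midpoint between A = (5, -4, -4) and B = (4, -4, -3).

M = ((x₁+x₂)/2, (y₁+y₂)/2, (z₁+z₂)/2)
  = ((5 + 4)/2, (-4 - 4)/2, (-4 - 3)/2)
  = (9/2, -8/2, -7/2)
  = (4.5, -4, -3.5)

(4.5, -4, -3.5)


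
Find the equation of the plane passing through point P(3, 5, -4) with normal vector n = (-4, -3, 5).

The plane through P with normal n = (a, b, c) satisfies n·(r - P) = 0,
i.e. ax + by + cz = a·x₀ + b·y₀ + c·z₀.
d = (-4)·3 + (-3)·5 + 5·(-4)
  = -12 - 15 - 20
  = -47
Equation: -4x - 3y + 5z = -47

-4x - 3y + 5z = -47


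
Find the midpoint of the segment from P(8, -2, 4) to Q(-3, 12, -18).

M = ((x₁+x₂)/2, (y₁+y₂)/2, (z₁+z₂)/2)
  = ((8 - 3)/2, (-2 + 12)/2, (4 - 18)/2)
  = (5/2, 10/2, -14/2)
  = (2.5, 5, -7)

(2.5, 5, -7)


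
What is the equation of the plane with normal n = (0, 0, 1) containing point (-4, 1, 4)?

The plane through P with normal n = (a, b, c) satisfies n·(r - P) = 0,
i.e. ax + by + cz = a·x₀ + b·y₀ + c·z₀.
d = 0·(-4) + 0·1 + 1·4
  = 0 + 0 + 4
  = 4
Equation: z = 4

z = 4


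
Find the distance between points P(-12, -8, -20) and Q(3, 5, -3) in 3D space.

d = √[(x₂-x₁)² + (y₂-y₁)² + (z₂-z₁)²]
  = √[15² + 13² + 17²]
  = √[225 + 169 + 289]
  = √683
  ≈ 26.13

26.13


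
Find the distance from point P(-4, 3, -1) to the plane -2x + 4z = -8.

distance = |a·x₀ + b·y₀ + c·z₀ - d| / √(a² + b² + c²)
  = |(-2)·(-4) + 0·3 + 4·(-1) - (-8)| / √((-2)² + 0² + 4²)
  = |8 + 0 - 4 + 8| / √(4 + 0 + 16)
  = |12| / √20
  = 12 / 4.472
  ≈ 2.683

2.683


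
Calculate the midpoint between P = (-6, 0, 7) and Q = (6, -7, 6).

M = ((x₁+x₂)/2, (y₁+y₂)/2, (z₁+z₂)/2)
  = ((-6 + 6)/2, (0 - 7)/2, (7 + 6)/2)
  = (0/2, -7/2, 13/2)
  = (0, -3.5, 6.5)

(0, -3.5, 6.5)


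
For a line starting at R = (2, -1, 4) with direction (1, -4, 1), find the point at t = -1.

P(t) = R + t·d
  = (2 + 1·(-1), -1 + (-4)·(-1), 4 + 1·(-1))
  = (2 - 1, -1 + 4, 4 - 1)
  = (1, 3, 3)

(1, 3, 3)


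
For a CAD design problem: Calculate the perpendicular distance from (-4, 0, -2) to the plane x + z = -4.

distance = |a·x₀ + b·y₀ + c·z₀ - d| / √(a² + b² + c²)
  = |1·(-4) + 0·0 + 1·(-2) - (-4)| / √(1² + 0² + 1²)
  = |-4 + 0 - 2 + 4| / √(1 + 0 + 1)
  = |-2| / √2
  = 2 / 1.414
  ≈ 1.414

1.414


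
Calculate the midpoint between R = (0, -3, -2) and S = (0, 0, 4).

M = ((x₁+x₂)/2, (y₁+y₂)/2, (z₁+z₂)/2)
  = ((0 + 0)/2, (-3 + 0)/2, (-2 + 4)/2)
  = (0/2, -3/2, 2/2)
  = (0, -1.5, 1)

(0, -1.5, 1)


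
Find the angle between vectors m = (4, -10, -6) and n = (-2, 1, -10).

m·n = 4·(-2) + (-10)·1 + (-6)·(-10) = -8 - 10 + 60 = 42
|m| = √(4² + (-10)² + (-6)²) = √152 ≈ 12.33
|n| = √((-2)² + 1² + (-10)²) = √105 ≈ 10.25
cos θ = (m·n)/(|m||n|) = 42/(12.33·10.25) ≈ 0.3325
θ = arccos(0.3325) ≈ 70.58°

70.58°


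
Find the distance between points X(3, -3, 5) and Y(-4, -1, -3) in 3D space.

d = √[(x₂-x₁)² + (y₂-y₁)² + (z₂-z₁)²]
  = √[(-7)² + 2² + (-8)²]
  = √[49 + 4 + 64]
  = √117
  ≈ 10.82

10.82


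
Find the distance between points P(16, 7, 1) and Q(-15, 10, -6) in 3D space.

d = √[(x₂-x₁)² + (y₂-y₁)² + (z₂-z₁)²]
  = √[(-31)² + 3² + (-7)²]
  = √[961 + 9 + 49]
  = √1019
  ≈ 31.92

31.92


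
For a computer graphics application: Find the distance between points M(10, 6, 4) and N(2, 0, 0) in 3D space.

d = √[(x₂-x₁)² + (y₂-y₁)² + (z₂-z₁)²]
  = √[(-8)² + (-6)² + (-4)²]
  = √[64 + 36 + 16]
  = √116
  ≈ 10.77

10.77


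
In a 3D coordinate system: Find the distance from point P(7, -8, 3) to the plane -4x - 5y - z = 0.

distance = |a·x₀ + b·y₀ + c·z₀ - d| / √(a² + b² + c²)
  = |(-4)·7 + (-5)·(-8) + (-1)·3 - 0| / √((-4)² + (-5)² + (-1)²)
  = |-28 + 40 - 3 + 0| / √(16 + 25 + 1)
  = |9| / √42
  = 9 / 6.481
  ≈ 1.389

1.389


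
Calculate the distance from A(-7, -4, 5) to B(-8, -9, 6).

d = √[(x₂-x₁)² + (y₂-y₁)² + (z₂-z₁)²]
  = √[(-1)² + (-5)² + 1²]
  = √[1 + 25 + 1]
  = √27
  ≈ 5.196

5.196


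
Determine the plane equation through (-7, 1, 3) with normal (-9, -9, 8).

The plane through P with normal n = (a, b, c) satisfies n·(r - P) = 0,
i.e. ax + by + cz = a·x₀ + b·y₀ + c·z₀.
d = (-9)·(-7) + (-9)·1 + 8·3
  = 63 - 9 + 24
  = 78
Equation: -9x - 9y + 8z = 78

-9x - 9y + 8z = 78


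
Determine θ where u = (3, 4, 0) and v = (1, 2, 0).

u·v = 3·1 + 4·2 + 0·0 = 3 + 8 + 0 = 11
|u| = √(3² + 4² + 0²) = √25 ≈ 5
|v| = √(1² + 2² + 0²) = √5 ≈ 2.236
cos θ = (u·v)/(|u||v|) = 11/(5·2.236) ≈ 0.9839
θ = arccos(0.9839) ≈ 10.3°

10.3°


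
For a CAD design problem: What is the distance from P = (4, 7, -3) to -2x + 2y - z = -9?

distance = |a·x₀ + b·y₀ + c·z₀ - d| / √(a² + b² + c²)
  = |(-2)·4 + 2·7 + (-1)·(-3) - (-9)| / √((-2)² + 2² + (-1)²)
  = |-8 + 14 + 3 + 9| / √(4 + 4 + 1)
  = |18| / √9
  = 18 / 3
  ≈ 6

6


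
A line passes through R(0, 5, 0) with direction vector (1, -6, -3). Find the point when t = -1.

P(t) = R + t·d
  = (0 + 1·(-1), 5 + (-6)·(-1), 0 + (-3)·(-1))
  = (0 - 1, 5 + 6, 0 + 3)
  = (-1, 11, 3)

(-1, 11, 3)


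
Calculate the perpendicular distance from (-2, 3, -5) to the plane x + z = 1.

distance = |a·x₀ + b·y₀ + c·z₀ - d| / √(a² + b² + c²)
  = |1·(-2) + 0·3 + 1·(-5) - 1| / √(1² + 0² + 1²)
  = |-2 + 0 - 5 - 1| / √(1 + 0 + 1)
  = |-8| / √2
  = 8 / 1.414
  ≈ 5.657

5.657


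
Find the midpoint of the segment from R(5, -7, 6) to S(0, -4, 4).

M = ((x₁+x₂)/2, (y₁+y₂)/2, (z₁+z₂)/2)
  = ((5 + 0)/2, (-7 - 4)/2, (6 + 4)/2)
  = (5/2, -11/2, 10/2)
  = (2.5, -5.5, 5)

(2.5, -5.5, 5)


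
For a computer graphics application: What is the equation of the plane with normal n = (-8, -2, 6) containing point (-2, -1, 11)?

The plane through P with normal n = (a, b, c) satisfies n·(r - P) = 0,
i.e. ax + by + cz = a·x₀ + b·y₀ + c·z₀.
d = (-8)·(-2) + (-2)·(-1) + 6·11
  = 16 + 2 + 66
  = 84
Equation: -8x - 2y + 6z = 84

-8x - 2y + 6z = 84


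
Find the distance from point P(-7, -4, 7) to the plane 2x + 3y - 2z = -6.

distance = |a·x₀ + b·y₀ + c·z₀ - d| / √(a² + b² + c²)
  = |2·(-7) + 3·(-4) + (-2)·7 - (-6)| / √(2² + 3² + (-2)²)
  = |-14 - 12 - 14 + 6| / √(4 + 9 + 4)
  = |-34| / √17
  = 34 / 4.123
  ≈ 8.246

8.246


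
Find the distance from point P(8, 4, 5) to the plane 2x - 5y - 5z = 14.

distance = |a·x₀ + b·y₀ + c·z₀ - d| / √(a² + b² + c²)
  = |2·8 + (-5)·4 + (-5)·5 - 14| / √(2² + (-5)² + (-5)²)
  = |16 - 20 - 25 - 14| / √(4 + 25 + 25)
  = |-43| / √54
  = 43 / 7.348
  ≈ 5.852

5.852


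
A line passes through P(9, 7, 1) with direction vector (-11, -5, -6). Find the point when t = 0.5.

P(t) = P + t·d
  = (9 + (-11)·0.5, 7 + (-5)·0.5, 1 + (-6)·0.5)
  = (9 - 5.5, 7 - 2.5, 1 - 3)
  = (3.5, 4.5, -2)

(3.5, 4.5, -2)


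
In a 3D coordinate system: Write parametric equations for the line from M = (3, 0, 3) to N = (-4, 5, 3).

Direction vector d = N - M = (-4 - 3, 5 + 0, 3 - 3) = (-7, 5, 0)
Parametric form r = M + t·d:
x = 3 - 7t, y = 0 + 5t, z = 3

x = 3 - 7t, y = 0 + 5t, z = 3


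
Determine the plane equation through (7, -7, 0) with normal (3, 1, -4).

The plane through P with normal n = (a, b, c) satisfies n·(r - P) = 0,
i.e. ax + by + cz = a·x₀ + b·y₀ + c·z₀.
d = 3·7 + 1·(-7) + (-4)·0
  = 21 - 7 + 0
  = 14
Equation: 3x + y - 4z = 14

3x + y - 4z = 14


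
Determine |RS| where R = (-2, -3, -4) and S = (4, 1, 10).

d = √[(x₂-x₁)² + (y₂-y₁)² + (z₂-z₁)²]
  = √[6² + 4² + 14²]
  = √[36 + 16 + 196]
  = √248
  ≈ 15.75

15.75


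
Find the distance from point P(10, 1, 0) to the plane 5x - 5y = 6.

distance = |a·x₀ + b·y₀ + c·z₀ - d| / √(a² + b² + c²)
  = |5·10 + (-5)·1 + 0·0 - 6| / √(5² + (-5)² + 0²)
  = |50 - 5 + 0 - 6| / √(25 + 25 + 0)
  = |39| / √50
  = 39 / 7.071
  ≈ 5.515

5.515


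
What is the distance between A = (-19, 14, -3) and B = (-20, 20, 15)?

d = √[(x₂-x₁)² + (y₂-y₁)² + (z₂-z₁)²]
  = √[(-1)² + 6² + 18²]
  = √[1 + 36 + 324]
  = √361
  ≈ 19

19


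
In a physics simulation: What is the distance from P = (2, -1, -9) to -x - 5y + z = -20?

distance = |a·x₀ + b·y₀ + c·z₀ - d| / √(a² + b² + c²)
  = |(-1)·2 + (-5)·(-1) + 1·(-9) - (-20)| / √((-1)² + (-5)² + 1²)
  = |-2 + 5 - 9 + 20| / √(1 + 25 + 1)
  = |14| / √27
  = 14 / 5.196
  ≈ 2.694

2.694


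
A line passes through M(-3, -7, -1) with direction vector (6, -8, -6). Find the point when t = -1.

P(t) = M + t·d
  = (-3 + 6·(-1), -7 + (-8)·(-1), -1 + (-6)·(-1))
  = (-3 - 6, -7 + 8, -1 + 6)
  = (-9, 1, 5)

(-9, 1, 5)


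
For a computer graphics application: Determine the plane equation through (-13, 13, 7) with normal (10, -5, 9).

The plane through P with normal n = (a, b, c) satisfies n·(r - P) = 0,
i.e. ax + by + cz = a·x₀ + b·y₀ + c·z₀.
d = 10·(-13) + (-5)·13 + 9·7
  = -130 - 65 + 63
  = -132
Equation: 10x - 5y + 9z = -132

10x - 5y + 9z = -132


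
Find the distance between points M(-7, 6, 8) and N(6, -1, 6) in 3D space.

d = √[(x₂-x₁)² + (y₂-y₁)² + (z₂-z₁)²]
  = √[13² + (-7)² + (-2)²]
  = √[169 + 49 + 4]
  = √222
  ≈ 14.9

14.9


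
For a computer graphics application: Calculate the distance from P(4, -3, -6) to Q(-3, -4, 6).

d = √[(x₂-x₁)² + (y₂-y₁)² + (z₂-z₁)²]
  = √[(-7)² + (-1)² + 12²]
  = √[49 + 1 + 144]
  = √194
  ≈ 13.93

13.93


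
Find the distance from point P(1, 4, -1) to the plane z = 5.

distance = |a·x₀ + b·y₀ + c·z₀ - d| / √(a² + b² + c²)
  = |0·1 + 0·4 + 1·(-1) - 5| / √(0² + 0² + 1²)
  = |0 + 0 - 1 - 5| / √(0 + 0 + 1)
  = |-6| / √1
  = 6 / 1
  ≈ 6

6


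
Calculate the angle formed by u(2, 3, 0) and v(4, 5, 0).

u·v = 2·4 + 3·5 + 0·0 = 8 + 15 + 0 = 23
|u| = √(2² + 3² + 0²) = √13 ≈ 3.606
|v| = √(4² + 5² + 0²) = √41 ≈ 6.403
cos θ = (u·v)/(|u||v|) = 23/(3.606·6.403) ≈ 0.9962
θ = arccos(0.9962) ≈ 4.97°

4.97°


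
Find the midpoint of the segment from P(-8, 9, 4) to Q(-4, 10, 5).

M = ((x₁+x₂)/2, (y₁+y₂)/2, (z₁+z₂)/2)
  = ((-8 - 4)/2, (9 + 10)/2, (4 + 5)/2)
  = (-12/2, 19/2, 9/2)
  = (-6, 9.5, 4.5)

(-6, 9.5, 4.5)


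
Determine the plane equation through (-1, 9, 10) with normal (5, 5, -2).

The plane through P with normal n = (a, b, c) satisfies n·(r - P) = 0,
i.e. ax + by + cz = a·x₀ + b·y₀ + c·z₀.
d = 5·(-1) + 5·9 + (-2)·10
  = -5 + 45 - 20
  = 20
Equation: 5x + 5y - 2z = 20

5x + 5y - 2z = 20


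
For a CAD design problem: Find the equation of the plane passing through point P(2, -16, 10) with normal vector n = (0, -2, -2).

The plane through P with normal n = (a, b, c) satisfies n·(r - P) = 0,
i.e. ax + by + cz = a·x₀ + b·y₀ + c·z₀.
d = 0·2 + (-2)·(-16) + (-2)·10
  = 0 + 32 - 20
  = 12
Equation: -2y - 2z = 12

-2y - 2z = 12


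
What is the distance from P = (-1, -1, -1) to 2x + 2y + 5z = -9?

distance = |a·x₀ + b·y₀ + c·z₀ - d| / √(a² + b² + c²)
  = |2·(-1) + 2·(-1) + 5·(-1) - (-9)| / √(2² + 2² + 5²)
  = |-2 - 2 - 5 + 9| / √(4 + 4 + 25)
  = |0| / √33
  = 0 / 5.745
  ≈ 0

0


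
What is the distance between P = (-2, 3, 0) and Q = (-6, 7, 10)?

d = √[(x₂-x₁)² + (y₂-y₁)² + (z₂-z₁)²]
  = √[(-4)² + 4² + 10²]
  = √[16 + 16 + 100]
  = √132
  ≈ 11.49

11.49


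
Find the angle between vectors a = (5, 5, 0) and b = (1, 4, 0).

a·b = 5·1 + 5·4 + 0·0 = 5 + 20 + 0 = 25
|a| = √(5² + 5² + 0²) = √50 ≈ 7.071
|b| = √(1² + 4² + 0²) = √17 ≈ 4.123
cos θ = (a·b)/(|a||b|) = 25/(7.071·4.123) ≈ 0.8575
θ = arccos(0.8575) ≈ 30.96°

30.96°


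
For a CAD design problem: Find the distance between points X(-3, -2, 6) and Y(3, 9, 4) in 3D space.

d = √[(x₂-x₁)² + (y₂-y₁)² + (z₂-z₁)²]
  = √[6² + 11² + (-2)²]
  = √[36 + 121 + 4]
  = √161
  ≈ 12.69

12.69


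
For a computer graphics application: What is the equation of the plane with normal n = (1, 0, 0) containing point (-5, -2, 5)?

The plane through P with normal n = (a, b, c) satisfies n·(r - P) = 0,
i.e. ax + by + cz = a·x₀ + b·y₀ + c·z₀.
d = 1·(-5) + 0·(-2) + 0·5
  = -5 + 0 + 0
  = -5
Equation: x = -5

x = -5


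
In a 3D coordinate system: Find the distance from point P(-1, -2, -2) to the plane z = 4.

distance = |a·x₀ + b·y₀ + c·z₀ - d| / √(a² + b² + c²)
  = |0·(-1) + 0·(-2) + 1·(-2) - 4| / √(0² + 0² + 1²)
  = |0 + 0 - 2 - 4| / √(0 + 0 + 1)
  = |-6| / √1
  = 6 / 1
  ≈ 6

6


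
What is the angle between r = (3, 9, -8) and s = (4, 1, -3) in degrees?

r·s = 3·4 + 9·1 + (-8)·(-3) = 12 + 9 + 24 = 45
|r| = √(3² + 9² + (-8)²) = √154 ≈ 12.41
|s| = √(4² + 1² + (-3)²) = √26 ≈ 5.099
cos θ = (r·s)/(|r||s|) = 45/(12.41·5.099) ≈ 0.7112
θ = arccos(0.7112) ≈ 44.67°

44.67°


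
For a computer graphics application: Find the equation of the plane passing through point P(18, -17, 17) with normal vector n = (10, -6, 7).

The plane through P with normal n = (a, b, c) satisfies n·(r - P) = 0,
i.e. ax + by + cz = a·x₀ + b·y₀ + c·z₀.
d = 10·18 + (-6)·(-17) + 7·17
  = 180 + 102 + 119
  = 401
Equation: 10x - 6y + 7z = 401

10x - 6y + 7z = 401
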